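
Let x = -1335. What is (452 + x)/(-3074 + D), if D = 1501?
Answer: 883/1573 ≈ 0.56135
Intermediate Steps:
(452 + x)/(-3074 + D) = (452 - 1335)/(-3074 + 1501) = -883/(-1573) = -883*(-1/1573) = 883/1573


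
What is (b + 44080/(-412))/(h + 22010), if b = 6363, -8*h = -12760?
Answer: 644369/2431315 ≈ 0.26503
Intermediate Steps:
h = 1595 (h = -⅛*(-12760) = 1595)
(b + 44080/(-412))/(h + 22010) = (6363 + 44080/(-412))/(1595 + 22010) = (6363 + 44080*(-1/412))/23605 = (6363 - 11020/103)*(1/23605) = (644369/103)*(1/23605) = 644369/2431315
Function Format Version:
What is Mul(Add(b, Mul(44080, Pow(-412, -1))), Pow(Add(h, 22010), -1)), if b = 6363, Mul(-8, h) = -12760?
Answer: Rational(644369, 2431315) ≈ 0.26503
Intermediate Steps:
h = 1595 (h = Mul(Rational(-1, 8), -12760) = 1595)
Mul(Add(b, Mul(44080, Pow(-412, -1))), Pow(Add(h, 22010), -1)) = Mul(Add(6363, Mul(44080, Pow(-412, -1))), Pow(Add(1595, 22010), -1)) = Mul(Add(6363, Mul(44080, Rational(-1, 412))), Pow(23605, -1)) = Mul(Add(6363, Rational(-11020, 103)), Rational(1, 23605)) = Mul(Rational(644369, 103), Rational(1, 23605)) = Rational(644369, 2431315)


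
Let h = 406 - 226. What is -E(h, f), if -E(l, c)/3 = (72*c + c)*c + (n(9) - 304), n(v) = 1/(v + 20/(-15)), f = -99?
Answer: 49346670/23 ≈ 2.1455e+6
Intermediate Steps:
h = 180
n(v) = 1/(-4/3 + v) (n(v) = 1/(v + 20*(-1/15)) = 1/(v - 4/3) = 1/(-4/3 + v))
E(l, c) = 20967/23 - 219*c² (E(l, c) = -3*((72*c + c)*c + (3/(-4 + 3*9) - 304)) = -3*((73*c)*c + (3/(-4 + 27) - 304)) = -3*(73*c² + (3/23 - 304)) = -3*(73*c² - 6989/23) = -3*(-6989/23 + 73*c²) = 20967/23 - 219*c²)
-E(h, f) = -(20967/23 - 219*(-99)²) = -(20967/23 - 219*9801) = -(20967/23 - 2146419) = -1*(-49346670/23) = 49346670/23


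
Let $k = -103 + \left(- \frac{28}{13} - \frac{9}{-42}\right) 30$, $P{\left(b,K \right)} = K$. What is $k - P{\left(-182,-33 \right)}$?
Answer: $- \frac{11665}{91} \approx -128.19$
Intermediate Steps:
$k = - \frac{14668}{91}$ ($k = -103 + \left(\left(-28\right) \frac{1}{13} - - \frac{3}{14}\right) 30 = -103 + \left(- \frac{28}{13} + \frac{3}{14}\right) 30 = -103 - \frac{5295}{91} = - \frac{14668}{91} \approx -161.19$)
$k - P{\left(-182,-33 \right)} = - \frac{14668}{91} - -33 = - \frac{14668}{91} + 33 = - \frac{11665}{91}$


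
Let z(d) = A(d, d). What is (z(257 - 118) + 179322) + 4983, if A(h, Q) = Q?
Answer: 184444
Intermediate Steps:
z(d) = d
(z(257 - 118) + 179322) + 4983 = ((257 - 118) + 179322) + 4983 = (139 + 179322) + 4983 = 179461 + 4983 = 184444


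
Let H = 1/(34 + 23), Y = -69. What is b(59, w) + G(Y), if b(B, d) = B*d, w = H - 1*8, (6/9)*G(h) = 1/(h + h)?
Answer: -2469797/5244 ≈ -470.98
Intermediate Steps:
G(h) = 3/(4*h) (G(h) = 3/(2*(h + h)) = 3/(2*((2*h))) = 3*(1/(2*h))/2 = 3/(4*h))
H = 1/57 ≈ 0.017544
w = -455/57 (w = 1/57 - 1*8 = 1/57 - 8 = -455/57 ≈ -7.9825)
b(59, w) + G(Y) = 59*(-455/57) + (¾)/(-69) = -26845/57 + (¾)*(-1/69) = -26845/57 - 1/92 = -2469797/5244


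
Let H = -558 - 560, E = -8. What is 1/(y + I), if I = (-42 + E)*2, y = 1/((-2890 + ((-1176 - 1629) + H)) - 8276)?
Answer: -15089/1508901 ≈ -0.010000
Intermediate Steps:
H = -1118
y = -1/15089 (y = 1/((-2890 + ((-1176 - 1629) - 1118)) - 8276) = 1/((-2890 + (-2805 - 1118)) - 8276) = 1/((-2890 - 3923) - 8276) = 1/(-6813 - 8276) = 1/(-15089) = -1/15089 ≈ -6.6273e-5)
I = -100 (I = (-42 - 8)*2 = -50*2 = -100)
1/(y + I) = 1/(-1/15089 - 100) = 1/(-1508901/15089) = -15089/1508901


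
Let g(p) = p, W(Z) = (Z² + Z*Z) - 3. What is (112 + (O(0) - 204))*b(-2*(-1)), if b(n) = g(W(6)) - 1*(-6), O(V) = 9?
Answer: -6225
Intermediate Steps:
W(Z) = -3 + 2*Z² (W(Z) = (Z² + Z²) - 3 = 2*Z² - 3 = -3 + 2*Z²)
b(n) = 75 (b(n) = (-3 + 2*6²) - 1*(-6) = (-3 + 2*36) + 6 = (-3 + 72) + 6 = 69 + 6 = 75)
(112 + (O(0) - 204))*b(-2*(-1)) = (112 + (9 - 204))*75 = (112 - 195)*75 = -83*75 = -6225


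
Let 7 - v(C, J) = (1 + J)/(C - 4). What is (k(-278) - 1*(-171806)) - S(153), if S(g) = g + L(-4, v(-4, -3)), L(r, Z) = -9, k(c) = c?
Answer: 171384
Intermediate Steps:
v(C, J) = 7 - (1 + J)/(-4 + C) (v(C, J) = 7 - (1 + J)/(C - 4) = 7 - (1 + J)/(-4 + C))
S(g) = -9 + g (S(g) = g - 9 = -9 + g)
(k(-278) - 1*(-171806)) - S(153) = (-278 - 1*(-171806)) - (-9 + 153) = (-278 + 171806) - 1*144 = 171528 - 144 = 171384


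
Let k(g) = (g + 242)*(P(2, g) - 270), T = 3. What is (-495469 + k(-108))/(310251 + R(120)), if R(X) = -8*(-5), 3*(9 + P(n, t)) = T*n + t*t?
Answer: -11595/310291 ≈ -0.037368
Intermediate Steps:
P(n, t) = -9 + n + t²/3 (P(n, t) = -9 + (3*n + t*t)/3 = -9 + (3*n + t²)/3 = -9 + (t² + 3*n)/3 = -9 + (n + t²/3) = -9 + n + t²/3)
R(X) = 40
k(g) = (-277 + g²/3)*(242 + g) (k(g) = (g + 242)*((-9 + 2 + g²/3) - 270) = (242 + g)*((-7 + g²/3) - 270) = (242 + g)*(-277 + g²/3) = (-277 + g²/3)*(242 + g))
(-495469 + k(-108))/(310251 + R(120)) = (-495469 + (-67034 - 277*(-108) + (⅓)*(-108)³ + (242/3)*(-108)²))/(310251 + 40) = (-495469 + (-67034 + 29916 + (⅓)*(-1259712) + (242/3)*11664))/310291 = (-495469 + (-67034 + 29916 - 419904 + 940896))*(1/310291) = (-495469 + 483874)*(1/310291) = -11595*1/310291 = -11595/310291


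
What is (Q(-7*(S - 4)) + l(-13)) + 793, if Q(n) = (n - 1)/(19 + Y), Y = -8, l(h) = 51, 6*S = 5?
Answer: 55831/66 ≈ 845.92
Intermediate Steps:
S = 5/6 (S = (1/6)*5 = 5/6 ≈ 0.83333)
Q(n) = -1/11 + n/11 (Q(n) = (n - 1)/(19 - 8) = (-1 + n)/11 = (-1 + n)*(1/11) = -1/11 + n/11)
(Q(-7*(S - 4)) + l(-13)) + 793 = ((-1/11 + (-7*(5/6 - 4))/11) + 51) + 793 = ((-1/11 + (-7*(-19/6))/11) + 51) + 793 = ((-1/11 + (1/11)*(133/6)) + 51) + 793 = ((-1/11 + 133/66) + 51) + 793 = (127/66 + 51) + 793 = 3493/66 + 793 = 55831/66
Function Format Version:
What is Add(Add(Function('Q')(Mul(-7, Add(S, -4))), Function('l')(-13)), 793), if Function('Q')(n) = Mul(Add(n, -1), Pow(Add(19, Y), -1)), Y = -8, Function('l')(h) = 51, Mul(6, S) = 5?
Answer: Rational(55831, 66) ≈ 845.92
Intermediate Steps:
S = Rational(5, 6) (S = Mul(Rational(1, 6), 5) = Rational(5, 6) ≈ 0.83333)
Function('Q')(n) = Add(Rational(-1, 11), Mul(Rational(1, 11), n)) (Function('Q')(n) = Mul(Add(n, -1), Pow(Add(19, -8), -1)) = Mul(Add(-1, n), Pow(11, -1)) = Mul(Add(-1, n), Rational(1, 11)) = Add(Rational(-1, 11), Mul(Rational(1, 11), n)))
Add(Add(Function('Q')(Mul(-7, Add(S, -4))), Function('l')(-13)), 793) = Add(Add(Add(Rational(-1, 11), Mul(Rational(1, 11), Mul(-7, Add(Rational(5, 6), -4)))), 51), 793) = Add(Add(Add(Rational(-1, 11), Mul(Rational(1, 11), Mul(-7, Rational(-19, 6)))), 51), 793) = Add(Add(Add(Rational(-1, 11), Mul(Rational(1, 11), Rational(133, 6))), 51), 793) = Add(Add(Add(Rational(-1, 11), Rational(133, 66)), 51), 793) = Add(Add(Rational(127, 66), 51), 793) = Add(Rational(3493, 66), 793) = Rational(55831, 66)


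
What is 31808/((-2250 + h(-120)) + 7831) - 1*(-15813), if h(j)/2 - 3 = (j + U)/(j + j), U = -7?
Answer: 10607492931/670567 ≈ 15819.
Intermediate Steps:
h(j) = 6 + (-7 + j)/j (h(j) = 6 + 2*((j - 7)/(j + j)) = 6 + 2*((-7 + j)/((2*j))) = 6 + 2*((-7 + j)*(1/(2*j))) = 6 + 2*((-7 + j)/(2*j)) = 6 + (-7 + j)/j)
31808/((-2250 + h(-120)) + 7831) - 1*(-15813) = 31808/((-2250 + (7 - 7/(-120))) + 7831) - 1*(-15813) = 31808/((-2250 + (7 - 7*(-1/120))) + 7831) + 15813 = 31808/((-2250 + (7 + 7/120)) + 7831) + 15813 = 31808/((-2250 + 847/120) + 7831) + 15813 = 31808/(-269153/120 + 7831) + 15813 = 31808/(670567/120) + 15813 = 31808*(120/670567) + 15813 = 3816960/670567 + 15813 = 10607492931/670567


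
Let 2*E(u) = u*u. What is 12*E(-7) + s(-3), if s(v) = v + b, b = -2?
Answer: 289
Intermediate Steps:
E(u) = u²/2 (E(u) = (u*u)/2 = u²/2)
s(v) = -2 + v (s(v) = v - 2 = -2 + v)
12*E(-7) + s(-3) = 12*((½)*(-7)²) + (-2 - 3) = 12*((½)*49) - 5 = 12*(49/2) - 5 = 294 - 5 = 289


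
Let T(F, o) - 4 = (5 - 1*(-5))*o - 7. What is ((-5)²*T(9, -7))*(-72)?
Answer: 131400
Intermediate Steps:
T(F, o) = -3 + 10*o (T(F, o) = 4 + ((5 - 1*(-5))*o - 7) = 4 + ((5 + 5)*o - 7) = 4 + (10*o - 7) = 4 + (-7 + 10*o) = -3 + 10*o)
((-5)²*T(9, -7))*(-72) = ((-5)²*(-3 + 10*(-7)))*(-72) = (25*(-3 - 70))*(-72) = (25*(-73))*(-72) = -1825*(-72) = 131400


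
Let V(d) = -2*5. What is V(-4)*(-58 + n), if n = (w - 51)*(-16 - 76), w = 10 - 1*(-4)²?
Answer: -51860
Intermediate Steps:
w = -6 (w = 10 - 1*16 = 10 - 16 = -6)
V(d) = -10
n = 5244 (n = (-6 - 51)*(-16 - 76) = -57*(-92) = 5244)
V(-4)*(-58 + n) = -10*(-58 + 5244) = -10*5186 = -51860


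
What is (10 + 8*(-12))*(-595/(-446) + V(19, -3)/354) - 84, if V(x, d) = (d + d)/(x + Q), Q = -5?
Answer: -18293332/92099 ≈ -198.63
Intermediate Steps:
V(x, d) = 2*d/(-5 + x) (V(x, d) = (d + d)/(x - 5) = (2*d)/(-5 + x) = 2*d/(-5 + x))
(10 + 8*(-12))*(-595/(-446) + V(19, -3)/354) - 84 = (10 + 8*(-12))*(-595/(-446) + (2*(-3)/(-5 + 19))/354) - 84 = (10 - 96)*(-595*(-1/446) + (2*(-3)/14)*(1/354)) - 84 = -86*(595/446 + (2*(-3)*(1/14))*(1/354)) - 84 = -86*(595/446 - 3/7*1/354) - 84 = -86*(595/446 - 1/826) - 84 = -86*122756/92099 - 84 = -10557016/92099 - 84 = -18293332/92099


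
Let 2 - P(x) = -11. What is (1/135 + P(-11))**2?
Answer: 3083536/18225 ≈ 169.19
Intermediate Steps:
P(x) = 13 (P(x) = 2 - 1*(-11) = 2 + 11 = 13)
(1/135 + P(-11))**2 = (1/135 + 13)**2 = (1756/135)**2 = 3083536/18225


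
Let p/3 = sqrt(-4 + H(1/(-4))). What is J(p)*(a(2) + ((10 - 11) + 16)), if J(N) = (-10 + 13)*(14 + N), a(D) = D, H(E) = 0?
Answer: 714 + 306*I ≈ 714.0 + 306.0*I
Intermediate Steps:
p = 6*I (p = 3*sqrt(-4 + 0) = 3*sqrt(-4) = 3*(2*I) = 6*I ≈ 6.0*I)
J(N) = 42 + 3*N (J(N) = 3*(14 + N) = 42 + 3*N)
J(p)*(a(2) + ((10 - 11) + 16)) = (42 + 3*(6*I))*(2 + ((10 - 11) + 16)) = (42 + 18*I)*(2 + (-1 + 16)) = (42 + 18*I)*(2 + 15) = (42 + 18*I)*17 = 714 + 306*I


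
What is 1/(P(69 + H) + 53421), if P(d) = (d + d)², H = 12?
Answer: 1/79665 ≈ 1.2553e-5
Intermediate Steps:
P(d) = 4*d² (P(d) = (2*d)² = 4*d²)
1/(P(69 + H) + 53421) = 1/(4*(69 + 12)² + 53421) = 1/(4*81² + 53421) = 1/(4*6561 + 53421) = 1/(26244 + 53421) = 1/79665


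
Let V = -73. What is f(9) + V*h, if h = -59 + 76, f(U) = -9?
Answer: -1250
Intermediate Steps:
h = 17
f(9) + V*h = -9 - 73*17 = -9 - 1241 = -1250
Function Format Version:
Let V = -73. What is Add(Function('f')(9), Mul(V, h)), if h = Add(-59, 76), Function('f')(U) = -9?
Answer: -1250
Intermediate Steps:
h = 17
Add(Function('f')(9), Mul(V, h)) = Add(-9, Mul(-73, 17)) = Add(-9, -1241) = -1250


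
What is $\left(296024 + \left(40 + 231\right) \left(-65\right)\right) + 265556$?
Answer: $543965$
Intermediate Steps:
$\left(296024 + \left(40 + 231\right) \left(-65\right)\right) + 265556 = \left(296024 + 271 \left(-65\right)\right) + 265556 = \left(296024 - 17615\right) + 265556 = 278409 + 265556 = 543965$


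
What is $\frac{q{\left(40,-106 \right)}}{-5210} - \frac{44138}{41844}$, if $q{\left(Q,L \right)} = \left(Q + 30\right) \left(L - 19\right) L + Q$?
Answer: $- \frac{1952097137}{10900362} \approx -179.09$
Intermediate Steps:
$q{\left(Q,L \right)} = Q + L \left(-19 + L\right) \left(30 + Q\right)$ ($q{\left(Q,L \right)} = \left(30 + Q\right) \left(-19 + L\right) L + Q = \left(-19 + L\right) \left(30 + Q\right) L + Q = L \left(-19 + L\right) \left(30 + Q\right) + Q = Q + L \left(-19 + L\right) \left(30 + Q\right)$)
$\frac{q{\left(40,-106 \right)}}{-5210} - \frac{44138}{41844} = \frac{40 - -60420 + 30 \left(-106\right)^{2} + 40 \left(-106\right)^{2} - \left(-2014\right) 40}{-5210} - \frac{44138}{41844} = \left(40 + 60420 + 30 \cdot 11236 + 40 \cdot 11236 + 80560\right) \left(- \frac{1}{5210}\right) - \frac{22069}{20922} = \left(40 + 60420 + 337080 + 449440 + 80560\right) \left(- \frac{1}{5210}\right) - \frac{22069}{20922} = 927540 \left(- \frac{1}{5210}\right) - \frac{22069}{20922} = - \frac{92754}{521} - \frac{22069}{20922} = - \frac{1952097137}{10900362}$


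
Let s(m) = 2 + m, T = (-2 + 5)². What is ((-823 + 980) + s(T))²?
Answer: 28224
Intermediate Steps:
T = 9 (T = 3² = 9)
((-823 + 980) + s(T))² = ((-823 + 980) + (2 + 9))² = (157 + 11)² = 168² = 28224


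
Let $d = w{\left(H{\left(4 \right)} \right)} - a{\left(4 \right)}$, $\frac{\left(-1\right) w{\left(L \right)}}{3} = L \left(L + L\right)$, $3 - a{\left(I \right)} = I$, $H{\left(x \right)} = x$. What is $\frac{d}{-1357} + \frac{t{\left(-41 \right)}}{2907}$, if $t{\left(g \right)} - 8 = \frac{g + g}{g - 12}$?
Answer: $\frac{15323387}{209074347} \approx 0.073292$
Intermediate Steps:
$a{\left(I \right)} = 3 - I$
$w{\left(L \right)} = - 6 L^{2}$ ($w{\left(L \right)} = - 3 L \left(L + L\right) = - 3 L 2 L = - 3 \cdot 2 L^{2} = - 6 L^{2}$)
$d = -95$ ($d = - 6 \cdot 4^{2} - \left(3 - 4\right) = \left(-6\right) 16 - \left(3 - 4\right) = -96 - -1 = -96 + 1 = -95$)
$t{\left(g \right)} = 8 + \frac{2 g}{-12 + g}$ ($t{\left(g \right)} = 8 + \frac{g + g}{g - 12} = 8 + \frac{2 g}{-12 + g}$)
$\frac{d}{-1357} + \frac{t{\left(-41 \right)}}{2907} = - \frac{95}{-1357} + \frac{2 \frac{1}{-12 - 41} \left(-48 + 5 \left(-41\right)\right)}{2907} = \left(-95\right) \left(- \frac{1}{1357}\right) + \frac{2 \left(-48 - 205\right)}{-53} \cdot \frac{1}{2907} = \frac{95}{1357} + 2 \left(- \frac{1}{53}\right) \left(-253\right) \frac{1}{2907} = \frac{95}{1357} + \frac{506}{53} \cdot \frac{1}{2907} = \frac{95}{1357} + \frac{506}{154071} = \frac{15323387}{209074347}$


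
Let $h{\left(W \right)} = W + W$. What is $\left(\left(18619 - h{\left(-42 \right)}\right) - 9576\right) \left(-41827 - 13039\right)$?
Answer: $-500761982$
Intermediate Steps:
$h{\left(W \right)} = 2 W$
$\left(\left(18619 - h{\left(-42 \right)}\right) - 9576\right) \left(-41827 - 13039\right) = \left(\left(18619 - 2 \left(-42\right)\right) - 9576\right) \left(-41827 - 13039\right) = \left(\left(18619 - -84\right) - 9576\right) \left(-54866\right) = \left(\left(18619 + 84\right) - 9576\right) \left(-54866\right) = \left(18703 - 9576\right) \left(-54866\right) = 9127 \left(-54866\right) = -500761982$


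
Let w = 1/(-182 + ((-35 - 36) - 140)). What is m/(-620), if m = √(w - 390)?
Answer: -I*√60235503/243660 ≈ -0.031852*I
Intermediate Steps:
w = -1/393 (w = 1/(-182 + (-71 - 140)) = 1/(-182 - 211) = 1/(-393) = -1/393 ≈ -0.0025445)
m = I*√60235503/393 (m = √(-1/393 - 390) = √(-153271/393) = I*√60235503/393 ≈ 19.748*I)
m/(-620) = (I*√60235503/393)/(-620) = (I*√60235503/393)*(-1/620) = -I*√60235503/243660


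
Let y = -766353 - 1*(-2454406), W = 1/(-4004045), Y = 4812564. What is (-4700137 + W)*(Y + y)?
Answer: -122338752020632420422/4004045 ≈ -3.0554e+13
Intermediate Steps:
W = -1/4004045 ≈ -2.4975e-7
y = 1688053 (y = -766353 + 2454406 = 1688053)
(-4700137 + W)*(Y + y) = (-4700137 - 1/4004045)*(4812564 + 1688053) = -18819560054166/4004045*6500617 = -122338752020632420422/4004045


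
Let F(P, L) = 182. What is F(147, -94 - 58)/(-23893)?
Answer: -182/23893 ≈ -0.0076173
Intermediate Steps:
F(147, -94 - 58)/(-23893) = 182/(-23893) = 182*(-1/23893) = -182/23893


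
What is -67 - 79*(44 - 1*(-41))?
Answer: -6782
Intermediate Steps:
-67 - 79*(44 - 1*(-41)) = -67 - 79*(44 + 41) = -67 - 79*85 = -67 - 6715 = -6782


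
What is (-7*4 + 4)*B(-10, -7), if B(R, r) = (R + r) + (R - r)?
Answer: 480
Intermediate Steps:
B(R, r) = 2*R
(-7*4 + 4)*B(-10, -7) = (-7*4 + 4)*(2*(-10)) = (-28 + 4)*(-20) = -24*(-20) = 480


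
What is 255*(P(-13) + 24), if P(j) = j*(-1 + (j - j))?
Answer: 9435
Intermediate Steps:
P(j) = -j (P(j) = j*(-1 + 0) = j*(-1) = -j)
255*(P(-13) + 24) = 255*(-1*(-13) + 24) = 255*(13 + 24) = 255*37 = 9435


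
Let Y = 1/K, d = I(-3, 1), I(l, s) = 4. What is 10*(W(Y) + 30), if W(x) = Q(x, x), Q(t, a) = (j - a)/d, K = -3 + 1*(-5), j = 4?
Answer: 4965/16 ≈ 310.31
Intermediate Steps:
K = -8 (K = -3 - 5 = -8)
d = 4
Y = -⅛ (Y = 1/(-8) = -⅛ ≈ -0.12500)
Q(t, a) = 1 - a/4 (Q(t, a) = (4 - a)/4 = (4 - a)*(¼) = 1 - a/4)
W(x) = 1 - x/4
10*(W(Y) + 30) = 10*((1 - ¼*(-⅛)) + 30) = 10*((1 + 1/32) + 30) = 10*(33/32 + 30) = 10*(993/32) = 4965/16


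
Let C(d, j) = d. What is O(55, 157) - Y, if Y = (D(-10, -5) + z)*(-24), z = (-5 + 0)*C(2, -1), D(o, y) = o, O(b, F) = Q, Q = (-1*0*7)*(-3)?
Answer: -480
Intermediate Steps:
Q = 0 (Q = (0*7)*(-3) = 0*(-3) = 0)
O(b, F) = 0
z = -10 (z = (-5 + 0)*2 = -5*2 = -10)
Y = 480 (Y = (-10 - 10)*(-24) = -20*(-24) = 480)
O(55, 157) - Y = 0 - 1*480 = 0 - 480 = -480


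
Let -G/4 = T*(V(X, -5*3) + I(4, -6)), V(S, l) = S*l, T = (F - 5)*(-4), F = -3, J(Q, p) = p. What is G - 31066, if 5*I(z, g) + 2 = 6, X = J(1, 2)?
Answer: -136642/5 ≈ -27328.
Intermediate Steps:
X = 2
I(z, g) = ⅘ (I(z, g) = -⅖ + (⅕)*6 = -⅖ + 6/5 = ⅘)
T = 32 (T = (-3 - 5)*(-4) = -8*(-4) = 32)
G = 18688/5 (G = -128*(2*(-5*3) + ⅘) = -128*(2*(-15) + ⅘) = -128*(-30 + ⅘) = -128*(-146)/5 = -4*(-4672/5) = 18688/5 ≈ 3737.6)
G - 31066 = 18688/5 - 31066 = -136642/5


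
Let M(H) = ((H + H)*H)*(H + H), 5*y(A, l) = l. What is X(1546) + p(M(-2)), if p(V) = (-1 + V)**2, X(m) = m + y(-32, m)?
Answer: 14721/5 ≈ 2944.2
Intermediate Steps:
y(A, l) = l/5
M(H) = 4*H**3 (M(H) = ((2*H)*H)*(2*H) = (2*H**2)*(2*H) = 4*H**3)
X(m) = 6*m/5 (X(m) = m + m/5 = 6*m/5)
X(1546) + p(M(-2)) = (6/5)*1546 + (-1 + 4*(-2)**3)**2 = 9276/5 + (-1 + 4*(-8))**2 = 9276/5 + (-1 - 32)**2 = 9276/5 + (-33)**2 = 9276/5 + 1089 = 14721/5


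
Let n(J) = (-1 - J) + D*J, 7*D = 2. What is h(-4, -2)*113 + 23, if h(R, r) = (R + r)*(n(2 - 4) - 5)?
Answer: 21857/7 ≈ 3122.4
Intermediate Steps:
D = 2/7 (D = (1/7)*2 = 2/7 ≈ 0.28571)
n(J) = -1 - 5*J/7 (n(J) = (-1 - J) + 2*J/7 = -1 - 5*J/7)
h(R, r) = -32*R/7 - 32*r/7 (h(R, r) = (R + r)*((-1 - 5*(2 - 4)/7) - 5) = (R + r)*((-1 - 5/7*(-2)) - 5) = (R + r)*((-1 + 10/7) - 5) = (R + r)*(3/7 - 5) = (R + r)*(-32/7) = -32*R/7 - 32*r/7)
h(-4, -2)*113 + 23 = (-32/7*(-4) - 32/7*(-2))*113 + 23 = (128/7 + 64/7)*113 + 23 = (192/7)*113 + 23 = 21696/7 + 23 = 21857/7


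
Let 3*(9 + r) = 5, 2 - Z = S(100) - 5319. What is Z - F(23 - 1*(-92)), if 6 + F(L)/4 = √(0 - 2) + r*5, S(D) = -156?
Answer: 16943/3 - 4*I*√2 ≈ 5647.7 - 5.6569*I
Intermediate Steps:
Z = 5477 (Z = 2 - (-156 - 5319) = 2 - 1*(-5475) = 2 + 5475 = 5477)
r = -22/3 (r = -9 + (⅓)*5 = -9 + 5/3 = -22/3 ≈ -7.3333)
F(L) = -512/3 + 4*I*√2 (F(L) = -24 + 4*(√(0 - 2) - 22/3*5) = -24 + 4*(√(-2) - 110/3) = -24 + 4*(I*√2 - 110/3) = -24 + 4*(-110/3 + I*√2) = -24 + (-440/3 + 4*I*√2) = -512/3 + 4*I*√2)
Z - F(23 - 1*(-92)) = 5477 - (-512/3 + 4*I*√2) = 5477 + (512/3 - 4*I*√2) = 16943/3 - 4*I*√2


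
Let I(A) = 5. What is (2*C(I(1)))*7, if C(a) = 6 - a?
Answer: 14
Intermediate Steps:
(2*C(I(1)))*7 = (2*(6 - 1*5))*7 = (2*(6 - 5))*7 = (2*1)*7 = 2*7 = 14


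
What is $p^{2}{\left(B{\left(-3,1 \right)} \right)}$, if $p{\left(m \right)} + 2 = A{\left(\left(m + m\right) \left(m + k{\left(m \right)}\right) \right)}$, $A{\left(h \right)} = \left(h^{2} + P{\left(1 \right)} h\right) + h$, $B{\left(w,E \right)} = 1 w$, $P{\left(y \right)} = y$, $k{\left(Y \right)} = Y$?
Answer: $1865956$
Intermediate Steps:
$B{\left(w,E \right)} = w$
$A{\left(h \right)} = h^{2} + 2 h$ ($A{\left(h \right)} = \left(h^{2} + 1 h\right) + h = \left(h^{2} + h\right) + h = \left(h + h^{2}\right) + h = h^{2} + 2 h$)
$p{\left(m \right)} = -2 + 4 m^{2} \left(2 + 4 m^{2}\right)$ ($p{\left(m \right)} = -2 + \left(m + m\right) \left(m + m\right) \left(2 + \left(m + m\right) \left(m + m\right)\right) = -2 + 2 m 2 m \left(2 + 2 m 2 m\right) = -2 + 4 m^{2} \left(2 + 4 m^{2}\right)$)
$p^{2}{\left(B{\left(-3,1 \right)} \right)} = \left(-2 + 8 \left(-3\right)^{2} + 16 \left(-3\right)^{4}\right)^{2} = \left(-2 + 8 \cdot 9 + 16 \cdot 81\right)^{2} = \left(-2 + 72 + 1296\right)^{2} = 1366^{2} = 1865956$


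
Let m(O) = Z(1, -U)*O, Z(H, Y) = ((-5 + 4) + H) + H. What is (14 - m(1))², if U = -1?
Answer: 169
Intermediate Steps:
Z(H, Y) = -1 + 2*H (Z(H, Y) = (-1 + H) + H = -1 + 2*H)
m(O) = O (m(O) = (-1 + 2*1)*O = (-1 + 2)*O = 1*O = O)
(14 - m(1))² = (14 - 1*1)² = (14 - 1)² = 13² = 169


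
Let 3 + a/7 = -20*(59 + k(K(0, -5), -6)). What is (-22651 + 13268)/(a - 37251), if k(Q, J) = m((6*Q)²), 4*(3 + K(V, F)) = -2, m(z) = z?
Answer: 853/9752 ≈ 0.087469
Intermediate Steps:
K(V, F) = -7/2 (K(V, F) = -3 + (¼)*(-2) = -3 - ½ = -7/2)
k(Q, J) = 36*Q² (k(Q, J) = (6*Q)² = 36*Q²)
a = -70021 (a = -21 + 7*(-20*(59 + 36*(-7/2)²)) = -21 + 7*(-20*(59 + 36*(49/4))) = -21 + 7*(-20*(59 + 441)) = -21 + 7*(-20*500) = -21 + 7*(-10000) = -21 - 70000 = -70021)
(-22651 + 13268)/(a - 37251) = (-22651 + 13268)/(-70021 - 37251) = -9383/(-107272) = -9383*(-1/107272) = 853/9752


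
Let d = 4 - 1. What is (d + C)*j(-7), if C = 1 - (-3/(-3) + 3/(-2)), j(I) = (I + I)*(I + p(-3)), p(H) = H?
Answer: 630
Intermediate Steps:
d = 3
j(I) = 2*I*(-3 + I) (j(I) = (I + I)*(I - 3) = (2*I)*(-3 + I) = 2*I*(-3 + I))
C = 3/2 (C = 1 - (-3*(-⅓) + 3*(-½)) = 1 - (1 - 3/2) = 1 - 1*(-½) = 1 + ½ = 3/2 ≈ 1.5000)
(d + C)*j(-7) = (3 + 3/2)*(2*(-7)*(-3 - 7)) = 9*(2*(-7)*(-10))/2 = (9/2)*140 = 630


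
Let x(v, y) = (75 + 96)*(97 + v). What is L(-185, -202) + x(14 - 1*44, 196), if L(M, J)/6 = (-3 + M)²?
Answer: 223521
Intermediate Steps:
L(M, J) = 6*(-3 + M)²
x(v, y) = 16587 + 171*v (x(v, y) = 171*(97 + v) = 16587 + 171*v)
L(-185, -202) + x(14 - 1*44, 196) = 6*(-3 - 185)² + (16587 + 171*(14 - 1*44)) = 6*(-188)² + (16587 + 171*(14 - 44)) = 6*35344 + (16587 + 171*(-30)) = 212064 + (16587 - 5130) = 212064 + 11457 = 223521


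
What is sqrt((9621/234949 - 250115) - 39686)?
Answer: 2*I*sqrt(3999328047089518)/234949 ≈ 538.33*I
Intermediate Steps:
sqrt((9621/234949 - 250115) - 39686) = sqrt(-58764259514/234949 - 39686) = sqrt(-68088445528/234949) = 2*I*sqrt(3999328047089518)/234949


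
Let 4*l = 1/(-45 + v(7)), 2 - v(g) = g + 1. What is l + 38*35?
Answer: 271319/204 ≈ 1330.0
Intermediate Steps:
v(g) = 1 - g (v(g) = 2 - (g + 1) = 2 - (1 + g) = 2 + (-1 - g) = 1 - g)
l = -1/204 (l = 1/(4*(-45 + (1 - 1*7))) = 1/(4*(-45 + (1 - 7))) = 1/(4*(-45 - 6)) = (1/4)/(-51) = (1/4)*(-1/51) = -1/204 ≈ -0.0049020)
l + 38*35 = -1/204 + 38*35 = -1/204 + 1330 = 271319/204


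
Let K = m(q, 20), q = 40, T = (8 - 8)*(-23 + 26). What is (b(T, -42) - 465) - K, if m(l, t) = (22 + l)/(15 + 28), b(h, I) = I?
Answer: -21863/43 ≈ -508.44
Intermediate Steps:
T = 0 (T = 0*3 = 0)
m(l, t) = 22/43 + l/43 (m(l, t) = (22 + l)/43 = (22 + l)*(1/43) = 22/43 + l/43)
K = 62/43 (K = 22/43 + (1/43)*40 = 22/43 + 40/43 = 62/43 ≈ 1.4419)
(b(T, -42) - 465) - K = (-42 - 465) - 1*62/43 = -507 - 62/43 = -21863/43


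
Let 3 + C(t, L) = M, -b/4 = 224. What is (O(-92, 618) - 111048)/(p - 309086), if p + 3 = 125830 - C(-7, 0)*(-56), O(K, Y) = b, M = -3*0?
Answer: 111944/183427 ≈ 0.61029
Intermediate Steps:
b = -896 (b = -4*224 = -896)
M = 0
C(t, L) = -3 (C(t, L) = -3 + 0 = -3)
O(K, Y) = -896
p = 125659 (p = -3 + (125830 - (-3)*(-56)) = -3 + (125830 - 1*168) = -3 + (125830 - 168) = -3 + 125662 = 125659)
(O(-92, 618) - 111048)/(p - 309086) = (-896 - 111048)/(125659 - 309086) = -111944/(-183427) = -111944*(-1/183427) = 111944/183427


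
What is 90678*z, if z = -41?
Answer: -3717798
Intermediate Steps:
90678*z = 90678*(-41) = -3717798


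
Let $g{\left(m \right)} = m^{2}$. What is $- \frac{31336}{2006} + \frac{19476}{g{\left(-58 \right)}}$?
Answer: $- \frac{8293181}{843523} \approx -9.8316$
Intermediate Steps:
$- \frac{31336}{2006} + \frac{19476}{g{\left(-58 \right)}} = - \frac{31336}{2006} + \frac{19476}{\left(-58\right)^{2}} = \left(-31336\right) \frac{1}{2006} + \frac{19476}{3364} = - \frac{15668}{1003} + 19476 \cdot \frac{1}{3364} = - \frac{15668}{1003} + \frac{4869}{841} = - \frac{8293181}{843523}$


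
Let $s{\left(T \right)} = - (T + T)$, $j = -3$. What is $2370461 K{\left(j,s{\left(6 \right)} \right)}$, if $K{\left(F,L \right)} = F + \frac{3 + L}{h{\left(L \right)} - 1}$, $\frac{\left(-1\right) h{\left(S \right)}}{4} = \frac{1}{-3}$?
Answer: $-71113830$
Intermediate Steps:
$h{\left(S \right)} = \frac{4}{3}$ ($h{\left(S \right)} = - \frac{4}{-3} = \left(-4\right) \left(- \frac{1}{3}\right) = \frac{4}{3}$)
$s{\left(T \right)} = - 2 T$
$K{\left(F,L \right)} = 9 + F + 3 L$ ($K{\left(F,L \right)} = F + \frac{3 + L}{\frac{4}{3} - 1} = F + \left(3 + L\right) \frac{1}{\frac{1}{3}} = F + \left(3 + L\right) 3 = F + \left(9 + 3 L\right) = 9 + F + 3 L$)
$2370461 K{\left(j,s{\left(6 \right)} \right)} = 2370461 \left(9 - 3 + 3 \left(\left(-2\right) 6\right)\right) = 2370461 \left(9 - 3 + 3 \left(-12\right)\right) = 2370461 \left(9 - 3 - 36\right) = 2370461 \left(-30\right) = -71113830$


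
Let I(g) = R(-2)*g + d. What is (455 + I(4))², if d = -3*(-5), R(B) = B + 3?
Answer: 224676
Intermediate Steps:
R(B) = 3 + B
d = 15
I(g) = 15 + g (I(g) = (3 - 2)*g + 15 = 1*g + 15 = g + 15 = 15 + g)
(455 + I(4))² = (455 + (15 + 4))² = (455 + 19)² = 474² = 224676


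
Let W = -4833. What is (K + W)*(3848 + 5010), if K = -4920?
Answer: -86392074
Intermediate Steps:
(K + W)*(3848 + 5010) = (-4920 - 4833)*(3848 + 5010) = -9753*8858 = -86392074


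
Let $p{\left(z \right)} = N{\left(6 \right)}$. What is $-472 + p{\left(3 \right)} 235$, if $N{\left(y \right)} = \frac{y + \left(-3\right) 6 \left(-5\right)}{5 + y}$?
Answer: $\frac{17368}{11} \approx 1578.9$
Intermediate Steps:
$N{\left(y \right)} = \frac{90 + y}{5 + y}$ ($N{\left(y \right)} = \frac{y - -90}{5 + y} = \frac{y + 90}{5 + y} = \frac{90 + y}{5 + y}$)
$p{\left(z \right)} = \frac{96}{11}$ ($p{\left(z \right)} = \frac{90 + 6}{5 + 6} = \frac{1}{11} \cdot 96 = \frac{96}{11}$)
$-472 + p{\left(3 \right)} 235 = -472 + \frac{96}{11} \cdot 235 = -472 + \frac{22560}{11} = \frac{17368}{11}$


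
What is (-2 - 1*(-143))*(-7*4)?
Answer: -3948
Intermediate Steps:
(-2 - 1*(-143))*(-7*4) = (-2 + 143)*(-28) = 141*(-28) = -3948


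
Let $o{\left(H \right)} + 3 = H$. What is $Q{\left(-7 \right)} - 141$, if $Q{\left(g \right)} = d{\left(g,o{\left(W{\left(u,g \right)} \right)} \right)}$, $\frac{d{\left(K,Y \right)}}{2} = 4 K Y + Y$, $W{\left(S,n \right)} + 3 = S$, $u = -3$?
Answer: $345$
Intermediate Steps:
$W{\left(S,n \right)} = -3 + S$
$o{\left(H \right)} = -3 + H$
$d{\left(K,Y \right)} = 2 Y + 8 K Y$ ($d{\left(K,Y \right)} = 2 \left(4 K Y + Y\right) = 2 \left(Y + 4 K Y\right) = 2 Y + 8 K Y$)
$Q{\left(g \right)} = -18 - 72 g$ ($Q{\left(g \right)} = 2 \left(-3 - 6\right) \left(1 + 4 g\right) = 2 \left(-9\right) \left(1 + 4 g\right) = -18 - 72 g$)
$Q{\left(-7 \right)} - 141 = \left(-18 - -504\right) - 141 = \left(-18 + 504\right) - 141 = 486 - 141 = 345$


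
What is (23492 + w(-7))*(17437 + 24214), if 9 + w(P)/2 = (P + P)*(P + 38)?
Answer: 941562506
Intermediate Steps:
w(P) = -18 + 4*P*(38 + P) (w(P) = -18 + 2*((P + P)*(P + 38)) = -18 + 2*((2*P)*(38 + P)) = -18 + 2*(2*P*(38 + P)) = -18 + 4*P*(38 + P))
(23492 + w(-7))*(17437 + 24214) = (23492 + (-18 + 4*(-7)**2 + 152*(-7)))*(17437 + 24214) = (23492 + (-18 + 4*49 - 1064))*41651 = (23492 + (-18 + 196 - 1064))*41651 = (23492 - 886)*41651 = 22606*41651 = 941562506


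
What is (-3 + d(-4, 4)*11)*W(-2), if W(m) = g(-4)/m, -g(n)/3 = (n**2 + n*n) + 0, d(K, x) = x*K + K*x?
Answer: -17040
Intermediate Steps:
d(K, x) = 2*K*x (d(K, x) = K*x + K*x = 2*K*x)
g(n) = -6*n**2 (g(n) = -3*((n**2 + n*n) + 0) = -3*((n**2 + n**2) + 0) = -3*(2*n**2 + 0) = -6*n**2)
W(m) = -96/m (W(m) = (-6*(-4)**2)/m = (-6*16)/m = -96/m)
(-3 + d(-4, 4)*11)*W(-2) = (-3 + (2*(-4)*4)*11)*(-96/(-2)) = (-3 - 32*11)*(-96*(-1/2)) = (-3 - 352)*48 = -355*48 = -17040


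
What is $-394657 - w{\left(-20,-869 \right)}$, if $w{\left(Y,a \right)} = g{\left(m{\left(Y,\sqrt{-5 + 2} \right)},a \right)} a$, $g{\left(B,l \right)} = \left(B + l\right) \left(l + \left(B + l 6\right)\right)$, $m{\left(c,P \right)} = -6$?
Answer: $4629528718$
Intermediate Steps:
$g{\left(B,l \right)} = \left(B + l\right) \left(B + 7 l\right)$ ($g{\left(B,l \right)} = \left(B + l\right) \left(l + \left(B + 6 l\right)\right) = \left(B + l\right) \left(B + 7 l\right)$)
$w{\left(Y,a \right)} = a \left(36 - 48 a + 7 a^{2}\right)$ ($w{\left(Y,a \right)} = \left(\left(-6\right)^{2} + 7 a^{2} + 8 \left(-6\right) a\right) a = \left(36 + 7 a^{2} - 48 a\right) a = \left(36 - 48 a + 7 a^{2}\right) a = a \left(36 - 48 a + 7 a^{2}\right)$)
$-394657 - w{\left(-20,-869 \right)} = -394657 - - 869 \left(36 - -41712 + 7 \left(-869\right)^{2}\right) = -394657 - - 869 \left(36 + 41712 + 7 \cdot 755161\right) = -394657 - - 869 \left(36 + 41712 + 5286127\right) = -394657 - \left(-869\right) 5327875 = -394657 - -4629923375 = -394657 + 4629923375 = 4629528718$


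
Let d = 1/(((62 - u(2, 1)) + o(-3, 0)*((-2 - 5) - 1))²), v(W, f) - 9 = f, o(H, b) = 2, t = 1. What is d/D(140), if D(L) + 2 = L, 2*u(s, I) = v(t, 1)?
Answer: 1/231978 ≈ 4.3108e-6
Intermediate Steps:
v(W, f) = 9 + f
u(s, I) = 5 (u(s, I) = (9 + 1)/2 = (½)*10 = 5)
D(L) = -2 + L
d = 1/1681 (d = 1/(((62 - 1*5) + 2*((-2 - 5) - 1))²) = 1/(((62 - 5) + 2*(-7 - 1))²) = 1/((57 + 2*(-8))²) = 1/((57 - 16)²) = 1/(41²) = 1/1681 ≈ 0.00059488)
d/D(140) = 1/(1681*(-2 + 140)) = (1/1681)/138 = (1/1681)*(1/138) = 1/231978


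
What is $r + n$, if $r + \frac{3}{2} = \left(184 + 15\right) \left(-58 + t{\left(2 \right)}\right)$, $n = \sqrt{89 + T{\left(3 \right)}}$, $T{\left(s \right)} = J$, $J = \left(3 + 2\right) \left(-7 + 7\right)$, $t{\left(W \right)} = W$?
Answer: $- \frac{22291}{2} + \sqrt{89} \approx -11136.0$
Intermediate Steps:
$J = 0$ ($J = 5 \cdot 0 = 0$)
$T{\left(s \right)} = 0$
$n = \sqrt{89}$ ($n = \sqrt{89 + 0} = \sqrt{89} \approx 9.434$)
$r = - \frac{22291}{2}$ ($r = - \frac{3}{2} + \left(184 + 15\right) \left(-58 + 2\right) = - \frac{3}{2} + 199 \left(-56\right) = - \frac{3}{2} - 11144 = - \frac{22291}{2} \approx -11146.0$)
$r + n = - \frac{22291}{2} + \sqrt{89}$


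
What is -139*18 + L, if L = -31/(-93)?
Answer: -7505/3 ≈ -2501.7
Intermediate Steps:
L = 1/3 (L = -31*(-1/93) = 1/3 ≈ 0.33333)
-139*18 + L = -139*18 + 1/3 = -2502 + 1/3 = -7505/3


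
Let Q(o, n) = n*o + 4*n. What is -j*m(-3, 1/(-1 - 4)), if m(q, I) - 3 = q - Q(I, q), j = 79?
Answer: -4503/5 ≈ -900.60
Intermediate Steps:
Q(o, n) = 4*n + n*o
m(q, I) = 3 + q - q*(4 + I) (m(q, I) = 3 + (q - q*(4 + I)) = 3 + q - q*(4 + I))
-j*m(-3, 1/(-1 - 4)) = -79*(3 - 3 - 1*(-3)*(4 + 1/(-1 - 4))) = -79*(3 - 3 - 1*(-3)*(4 + 1/(-5))) = -79*(3 - 3 - 1*(-3)*(4 - 1/5)) = -79*(3 - 3 - 1*(-3)*19/5) = -79*(3 - 3 + 57/5) = -79*57/5 = -1*4503/5 = -4503/5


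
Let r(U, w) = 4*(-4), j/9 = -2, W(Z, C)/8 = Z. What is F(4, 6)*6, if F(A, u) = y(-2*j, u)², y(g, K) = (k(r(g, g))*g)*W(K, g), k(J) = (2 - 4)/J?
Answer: 279936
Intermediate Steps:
W(Z, C) = 8*Z
j = -18 (j = 9*(-2) = -18)
r(U, w) = -16
k(J) = -2/J
y(g, K) = K*g (y(g, K) = ((-2/(-16))*g)*(8*K) = ((-2*(-1/16))*g)*(8*K) = (g/8)*(8*K) = K*g)
F(A, u) = 1296*u² (F(A, u) = (u*(-2*(-18)))² = (u*36)² = (36*u)² = 1296*u²)
F(4, 6)*6 = (1296*6²)*6 = (1296*36)*6 = 46656*6 = 279936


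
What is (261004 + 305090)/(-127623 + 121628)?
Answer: -566094/5995 ≈ -94.428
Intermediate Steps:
(261004 + 305090)/(-127623 + 121628) = 566094/(-5995) = 566094*(-1/5995) = -566094/5995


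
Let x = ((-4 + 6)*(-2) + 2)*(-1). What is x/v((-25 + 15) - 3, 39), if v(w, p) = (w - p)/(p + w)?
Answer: -1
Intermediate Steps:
v(w, p) = (w - p)/(p + w)
x = 2 (x = (2*(-2) + 2)*(-1) = (-4 + 2)*(-1) = -2*(-1) = 2)
x/v((-25 + 15) - 3, 39) = 2/(((((-25 + 15) - 3) - 1*39)/(39 + ((-25 + 15) - 3)))) = 2/((((-10 - 3) - 39)/(39 + (-10 - 3)))) = 2/(((-13 - 39)/(39 - 13))) = 2/((-52/26)) = 2/(((1/26)*(-52))) = 2/(-2) = 2*(-½) = -1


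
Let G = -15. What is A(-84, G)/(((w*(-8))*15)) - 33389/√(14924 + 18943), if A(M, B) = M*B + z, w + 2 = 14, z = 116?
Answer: -43/45 - 33389*√3763/11289 ≈ -182.39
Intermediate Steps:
w = 12 (w = -2 + 14 = 12)
A(M, B) = 116 + B*M (A(M, B) = M*B + 116 = B*M + 116 = 116 + B*M)
A(-84, G)/(((w*(-8))*15)) - 33389/√(14924 + 18943) = (116 - 15*(-84))/(((12*(-8))*15)) - 33389/√(14924 + 18943) = (116 + 1260)/((-96*15)) - 33389*√3763/11289 = 1376/(-1440) - 33389*√3763/11289 = 1376*(-1/1440) - 33389*√3763/11289 = -43/45 - 33389*√3763/11289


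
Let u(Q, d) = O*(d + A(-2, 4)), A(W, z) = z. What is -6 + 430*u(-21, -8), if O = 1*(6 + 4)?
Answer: -17206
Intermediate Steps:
O = 10 (O = 1*10 = 10)
u(Q, d) = 40 + 10*d (u(Q, d) = 10*(d + 4) = 10*(4 + d) = 40 + 10*d)
-6 + 430*u(-21, -8) = -6 + 430*(40 + 10*(-8)) = -6 + 430*(40 - 80) = -6 + 430*(-40) = -6 - 17200 = -17206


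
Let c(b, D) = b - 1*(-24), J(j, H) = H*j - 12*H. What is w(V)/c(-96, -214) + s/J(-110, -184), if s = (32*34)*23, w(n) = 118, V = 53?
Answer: -1151/2196 ≈ -0.52413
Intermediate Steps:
J(j, H) = -12*H + H*j
c(b, D) = 24 + b (c(b, D) = b + 24 = 24 + b)
s = 25024 (s = 1088*23 = 25024)
w(V)/c(-96, -214) + s/J(-110, -184) = 118/(24 - 96) + 25024/((-184*(-12 - 110))) = 118/(-72) + 25024/((-184*(-122))) = 118*(-1/72) + 25024/22448 = -59/36 + 25024*(1/22448) = -59/36 + 68/61 = -1151/2196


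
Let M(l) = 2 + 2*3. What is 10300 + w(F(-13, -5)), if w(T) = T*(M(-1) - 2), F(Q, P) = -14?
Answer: 10216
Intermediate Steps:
M(l) = 8 (M(l) = 2 + 6 = 8)
w(T) = 6*T (w(T) = T*(8 - 2) = T*6 = 6*T)
10300 + w(F(-13, -5)) = 10300 + 6*(-14) = 10300 - 84 = 10216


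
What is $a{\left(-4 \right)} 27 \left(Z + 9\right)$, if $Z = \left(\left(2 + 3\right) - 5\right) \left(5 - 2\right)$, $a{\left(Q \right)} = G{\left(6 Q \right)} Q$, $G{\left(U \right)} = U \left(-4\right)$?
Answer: $-93312$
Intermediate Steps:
$G{\left(U \right)} = - 4 U$
$a{\left(Q \right)} = - 24 Q^{2}$ ($a{\left(Q \right)} = - 4 \cdot 6 Q Q = - 24 Q Q = - 24 Q^{2}$)
$Z = 0$ ($Z = \left(5 - 5\right) 3 = 0 \cdot 3 = 0$)
$a{\left(-4 \right)} 27 \left(Z + 9\right) = - 24 \left(-4\right)^{2} \cdot 27 \left(0 + 9\right) = \left(-24\right) 16 \cdot 27 \cdot 9 = \left(-384\right) 27 \cdot 9 = \left(-10368\right) 9 = -93312$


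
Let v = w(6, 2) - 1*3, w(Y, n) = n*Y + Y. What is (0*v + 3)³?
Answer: 27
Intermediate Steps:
w(Y, n) = Y + Y*n (w(Y, n) = Y*n + Y = Y + Y*n)
v = 15 (v = 6*(1 + 2) - 1*3 = 6*3 - 3 = 18 - 3 = 15)
(0*v + 3)³ = (0*15 + 3)³ = (0 + 3)³ = 3³ = 27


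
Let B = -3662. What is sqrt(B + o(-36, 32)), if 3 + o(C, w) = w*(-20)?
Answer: I*sqrt(4305) ≈ 65.613*I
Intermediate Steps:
o(C, w) = -3 - 20*w (o(C, w) = -3 + w*(-20) = -3 - 20*w)
sqrt(B + o(-36, 32)) = sqrt(-3662 + (-3 - 20*32)) = sqrt(-3662 + (-3 - 640)) = sqrt(-3662 - 643) = sqrt(-4305) = I*sqrt(4305)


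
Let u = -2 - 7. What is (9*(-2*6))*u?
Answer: 972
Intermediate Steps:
u = -9
(9*(-2*6))*u = (9*(-2*6))*(-9) = (9*(-12))*(-9) = -108*(-9) = 972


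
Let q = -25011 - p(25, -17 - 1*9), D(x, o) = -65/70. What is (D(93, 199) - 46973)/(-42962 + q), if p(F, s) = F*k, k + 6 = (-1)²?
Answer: 59785/86352 ≈ 0.69234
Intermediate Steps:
k = -5 (k = -6 + (-1)² = -6 + 1 = -5)
D(x, o) = -13/14 (D(x, o) = -65*1/70 = -13/14)
p(F, s) = -5*F (p(F, s) = F*(-5) = -5*F)
q = -24886 (q = -25011 - (-5)*25 = -25011 - 1*(-125) = -25011 + 125 = -24886)
(D(93, 199) - 46973)/(-42962 + q) = (-13/14 - 46973)/(-42962 - 24886) = -657635/14/(-67848) = -657635/14*(-1/67848) = 59785/86352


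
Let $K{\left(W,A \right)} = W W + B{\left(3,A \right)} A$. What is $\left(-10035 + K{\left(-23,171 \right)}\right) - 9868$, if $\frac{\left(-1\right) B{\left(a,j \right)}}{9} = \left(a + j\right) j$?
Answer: $-45810780$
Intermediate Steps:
$B{\left(a,j \right)} = - 9 j \left(a + j\right)$ ($B{\left(a,j \right)} = - 9 \left(a + j\right) j = - 9 j \left(a + j\right)$)
$K{\left(W,A \right)} = W^{2} - 9 A^{2} \left(3 + A\right)$ ($K{\left(W,A \right)} = W W + - 9 A \left(3 + A\right) A = W^{2} - 9 A^{2} \left(3 + A\right)$)
$\left(-10035 + K{\left(-23,171 \right)}\right) - 9868 = \left(-10035 + \left(\left(-23\right)^{2} - 9 \cdot 171^{2} \left(3 + 171\right)\right)\right) - 9868 = \left(-10035 + \left(529 - 263169 \cdot 174\right)\right) - 9868 = \left(-10035 + \left(529 - 45791406\right)\right) - 9868 = \left(-10035 - 45790877\right) - 9868 = -45800912 - 9868 = -45810780$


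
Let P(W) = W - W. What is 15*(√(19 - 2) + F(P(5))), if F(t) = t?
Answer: 15*√17 ≈ 61.847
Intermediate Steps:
P(W) = 0
15*(√(19 - 2) + F(P(5))) = 15*(√(19 - 2) + 0) = 15*(√17 + 0) = 15*√17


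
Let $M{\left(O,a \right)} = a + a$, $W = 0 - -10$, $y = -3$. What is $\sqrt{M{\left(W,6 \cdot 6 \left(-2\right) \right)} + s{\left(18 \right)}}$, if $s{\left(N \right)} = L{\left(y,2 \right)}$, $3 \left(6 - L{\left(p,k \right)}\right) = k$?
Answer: $\frac{4 i \sqrt{78}}{3} \approx 11.776 i$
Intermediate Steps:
$L{\left(p,k \right)} = 6 - \frac{k}{3}$
$s{\left(N \right)} = \frac{16}{3}$ ($s{\left(N \right)} = 6 - \frac{2}{3} = \frac{16}{3}$)
$W = 10$ ($W = 0 + 10 = 10$)
$M{\left(O,a \right)} = 2 a$
$\sqrt{M{\left(W,6 \cdot 6 \left(-2\right) \right)} + s{\left(18 \right)}} = \sqrt{2 \cdot 6 \cdot 6 \left(-2\right) + \frac{16}{3}} = \sqrt{2 \cdot 36 \left(-2\right) + \frac{16}{3}} = \sqrt{2 \left(-72\right) + \frac{16}{3}} = \sqrt{-144 + \frac{16}{3}} = \sqrt{- \frac{416}{3}} = \frac{4 i \sqrt{78}}{3}$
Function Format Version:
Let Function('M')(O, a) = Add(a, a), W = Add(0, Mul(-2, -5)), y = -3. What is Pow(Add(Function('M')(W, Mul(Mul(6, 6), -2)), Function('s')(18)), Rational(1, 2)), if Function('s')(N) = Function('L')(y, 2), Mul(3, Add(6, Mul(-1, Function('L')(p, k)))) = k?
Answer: Mul(Rational(4, 3), I, Pow(78, Rational(1, 2))) ≈ Mul(11.776, I)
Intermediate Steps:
Function('L')(p, k) = Add(6, Mul(Rational(-1, 3), k))
Function('s')(N) = Rational(16, 3) (Function('s')(N) = Add(6, Mul(Rational(-1, 3), 2)) = Add(6, Rational(-2, 3)) = Rational(16, 3))
W = 10 (W = Add(0, 10) = 10)
Function('M')(O, a) = Mul(2, a)
Pow(Add(Function('M')(W, Mul(Mul(6, 6), -2)), Function('s')(18)), Rational(1, 2)) = Pow(Add(Mul(2, Mul(Mul(6, 6), -2)), Rational(16, 3)), Rational(1, 2)) = Pow(Add(Mul(2, Mul(36, -2)), Rational(16, 3)), Rational(1, 2)) = Pow(Add(Mul(2, -72), Rational(16, 3)), Rational(1, 2)) = Pow(Add(-144, Rational(16, 3)), Rational(1, 2)) = Pow(Rational(-416, 3), Rational(1, 2)) = Mul(Rational(4, 3), I, Pow(78, Rational(1, 2)))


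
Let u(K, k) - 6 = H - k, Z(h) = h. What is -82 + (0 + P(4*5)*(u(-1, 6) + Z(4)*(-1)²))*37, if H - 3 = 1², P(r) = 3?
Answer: 806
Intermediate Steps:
H = 4 (H = 3 + 1² = 3 + 1 = 4)
u(K, k) = 10 - k (u(K, k) = 6 + (4 - k) = 10 - k)
-82 + (0 + P(4*5)*(u(-1, 6) + Z(4)*(-1)²))*37 = -82 + (0 + 3*((10 - 1*6) + 4*(-1)²))*37 = -82 + (0 + 3*((10 - 6) + 4*1))*37 = -82 + (0 + 3*(4 + 4))*37 = -82 + (0 + 3*8)*37 = -82 + (0 + 24)*37 = -82 + 24*37 = -82 + 888 = 806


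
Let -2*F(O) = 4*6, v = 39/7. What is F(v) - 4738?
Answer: -4750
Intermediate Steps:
v = 39/7 (v = 39*(1/7) = 39/7 ≈ 5.5714)
F(O) = -12 (F(O) = -2*6 = -1/2*24 = -12)
F(v) - 4738 = -12 - 4738 = -4750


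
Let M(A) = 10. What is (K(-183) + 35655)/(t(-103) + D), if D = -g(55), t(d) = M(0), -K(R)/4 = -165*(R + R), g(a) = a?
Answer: 13727/3 ≈ 4575.7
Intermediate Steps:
K(R) = 1320*R (K(R) = -(-660)*(R + R) = -(-660)*2*R = -(-1320)*R = 1320*R)
t(d) = 10
D = -55 (D = -1*55 = -55)
(K(-183) + 35655)/(t(-103) + D) = (1320*(-183) + 35655)/(10 - 55) = (-241560 + 35655)/(-45) = -205905*(-1/45) = 13727/3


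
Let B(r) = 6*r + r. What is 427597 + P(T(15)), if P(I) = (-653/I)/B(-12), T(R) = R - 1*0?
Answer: 538772873/1260 ≈ 4.2760e+5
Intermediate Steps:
T(R) = R (T(R) = R + 0 = R)
B(r) = 7*r
P(I) = 653/(84*I) (P(I) = (-653/I)/((7*(-12))) = -653/I/(-84) = -653/I*(-1/84) = 653/(84*I))
427597 + P(T(15)) = 427597 + (653/84)/15 = 427597 + (653/84)*(1/15) = 427597 + 653/1260 = 538772873/1260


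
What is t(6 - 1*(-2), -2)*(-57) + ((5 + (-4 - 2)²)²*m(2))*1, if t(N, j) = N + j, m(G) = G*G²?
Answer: 13106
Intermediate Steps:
m(G) = G³
t(6 - 1*(-2), -2)*(-57) + ((5 + (-4 - 2)²)²*m(2))*1 = ((6 - 1*(-2)) - 2)*(-57) + ((5 + (-4 - 2)²)²*2³)*1 = ((6 + 2) - 2)*(-57) + ((5 + (-6)²)²*8)*1 = (8 - 2)*(-57) + ((5 + 36)²*8)*1 = 6*(-57) + (41²*8)*1 = -342 + (1681*8)*1 = -342 + 13448*1 = -342 + 13448 = 13106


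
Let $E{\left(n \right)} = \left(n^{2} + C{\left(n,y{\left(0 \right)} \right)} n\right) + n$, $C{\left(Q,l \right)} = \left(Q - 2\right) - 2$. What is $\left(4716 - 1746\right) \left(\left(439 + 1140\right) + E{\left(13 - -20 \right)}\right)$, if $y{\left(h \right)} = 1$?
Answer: $10864260$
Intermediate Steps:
$C{\left(Q,l \right)} = -4 + Q$ ($C{\left(Q,l \right)} = \left(-2 + Q\right) - 2 = -4 + Q$)
$E{\left(n \right)} = n + n^{2} + n \left(-4 + n\right)$ ($E{\left(n \right)} = \left(n^{2} + \left(-4 + n\right) n\right) + n = \left(n^{2} + n \left(-4 + n\right)\right) + n = n + n^{2} + n \left(-4 + n\right)$)
$\left(4716 - 1746\right) \left(\left(439 + 1140\right) + E{\left(13 - -20 \right)}\right) = \left(4716 - 1746\right) \left(\left(439 + 1140\right) + \left(13 - -20\right) \left(-3 + 2 \left(13 - -20\right)\right)\right) = 2970 \left(1579 + \left(13 + 20\right) \left(-3 + 2 \left(13 + 20\right)\right)\right) = 2970 \left(1579 + 33 \left(-3 + 2 \cdot 33\right)\right) = 2970 \left(1579 + 33 \left(-3 + 66\right)\right) = 2970 \left(1579 + 33 \cdot 63\right) = 2970 \left(1579 + 2079\right) = 2970 \cdot 3658 = 10864260$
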